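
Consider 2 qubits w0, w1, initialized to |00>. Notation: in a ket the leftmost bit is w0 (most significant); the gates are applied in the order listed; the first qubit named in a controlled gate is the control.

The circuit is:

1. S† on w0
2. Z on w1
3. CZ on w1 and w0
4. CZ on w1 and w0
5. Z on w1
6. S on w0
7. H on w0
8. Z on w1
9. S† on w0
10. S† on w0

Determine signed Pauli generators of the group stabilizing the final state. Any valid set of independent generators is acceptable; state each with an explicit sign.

The final state is stabilized by the group generated by -XI, +IZ; other independent generating sets are equally valid. Key observation: the block from step 1 through step 6 cancels to the identity and can be dropped.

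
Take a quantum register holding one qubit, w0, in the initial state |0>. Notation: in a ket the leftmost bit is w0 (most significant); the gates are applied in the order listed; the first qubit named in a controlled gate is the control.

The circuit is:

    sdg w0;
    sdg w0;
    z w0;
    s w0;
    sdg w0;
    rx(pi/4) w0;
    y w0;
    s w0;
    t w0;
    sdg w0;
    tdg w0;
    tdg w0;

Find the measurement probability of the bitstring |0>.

Outcome |0> occurs with probability 1/2 - sqrt(2)/4.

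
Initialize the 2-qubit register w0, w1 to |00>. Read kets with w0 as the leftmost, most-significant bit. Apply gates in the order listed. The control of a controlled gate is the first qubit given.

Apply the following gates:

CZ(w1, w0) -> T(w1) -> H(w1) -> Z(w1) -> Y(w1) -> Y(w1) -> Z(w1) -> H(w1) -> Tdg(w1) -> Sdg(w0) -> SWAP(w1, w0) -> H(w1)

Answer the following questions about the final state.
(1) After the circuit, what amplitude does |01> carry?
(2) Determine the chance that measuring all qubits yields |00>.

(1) |01> carries amplitude sqrt(2)/2 in the final state. Key observation: the block from step 2 through step 9 cancels to the identity and can be dropped.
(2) The probability of measuring |00> is 1/2.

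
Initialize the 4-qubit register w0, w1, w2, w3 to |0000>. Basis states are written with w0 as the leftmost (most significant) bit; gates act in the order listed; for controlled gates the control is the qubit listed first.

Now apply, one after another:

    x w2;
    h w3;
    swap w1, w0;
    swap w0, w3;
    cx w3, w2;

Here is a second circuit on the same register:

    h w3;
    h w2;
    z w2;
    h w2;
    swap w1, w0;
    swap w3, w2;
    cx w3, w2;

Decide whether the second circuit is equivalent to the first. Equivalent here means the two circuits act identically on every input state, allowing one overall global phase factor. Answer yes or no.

No, they are not equivalent — no single phase factor reconciles the two unitaries.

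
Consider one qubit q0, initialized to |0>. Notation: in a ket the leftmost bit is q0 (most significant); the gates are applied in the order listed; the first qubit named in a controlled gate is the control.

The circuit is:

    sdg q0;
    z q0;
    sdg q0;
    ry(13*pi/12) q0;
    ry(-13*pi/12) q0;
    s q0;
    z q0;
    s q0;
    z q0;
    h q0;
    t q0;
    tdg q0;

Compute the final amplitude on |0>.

The amplitude on |0> is sqrt(2)/2. Key observation: steps 1-8 multiply out to the identity, so the circuit reduces to the remaining gates.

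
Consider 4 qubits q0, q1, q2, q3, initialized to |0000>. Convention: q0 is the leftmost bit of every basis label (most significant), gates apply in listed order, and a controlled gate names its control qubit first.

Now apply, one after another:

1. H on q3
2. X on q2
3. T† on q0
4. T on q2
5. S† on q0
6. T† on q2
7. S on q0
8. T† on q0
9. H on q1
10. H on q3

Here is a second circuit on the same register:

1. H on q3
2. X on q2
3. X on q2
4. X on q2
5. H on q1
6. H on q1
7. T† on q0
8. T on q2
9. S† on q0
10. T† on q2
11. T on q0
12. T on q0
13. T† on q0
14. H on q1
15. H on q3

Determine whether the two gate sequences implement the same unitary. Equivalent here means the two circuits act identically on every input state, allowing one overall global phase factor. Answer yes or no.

Yes, they are equivalent — the unitaries differ by at most a global phase.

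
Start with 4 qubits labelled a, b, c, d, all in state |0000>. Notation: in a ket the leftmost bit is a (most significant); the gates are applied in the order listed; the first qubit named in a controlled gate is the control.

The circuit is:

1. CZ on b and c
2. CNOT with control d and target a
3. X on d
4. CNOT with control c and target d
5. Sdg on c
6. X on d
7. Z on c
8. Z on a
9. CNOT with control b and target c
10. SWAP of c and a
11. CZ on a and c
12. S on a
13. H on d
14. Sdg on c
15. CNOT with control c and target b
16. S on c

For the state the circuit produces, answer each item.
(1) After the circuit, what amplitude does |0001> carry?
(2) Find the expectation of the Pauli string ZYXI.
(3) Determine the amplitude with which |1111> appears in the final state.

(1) The final state's coefficient on |0001> equals sqrt(2)/2.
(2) The expectation value of ZYXI is 0.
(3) The amplitude on |1111> is 0.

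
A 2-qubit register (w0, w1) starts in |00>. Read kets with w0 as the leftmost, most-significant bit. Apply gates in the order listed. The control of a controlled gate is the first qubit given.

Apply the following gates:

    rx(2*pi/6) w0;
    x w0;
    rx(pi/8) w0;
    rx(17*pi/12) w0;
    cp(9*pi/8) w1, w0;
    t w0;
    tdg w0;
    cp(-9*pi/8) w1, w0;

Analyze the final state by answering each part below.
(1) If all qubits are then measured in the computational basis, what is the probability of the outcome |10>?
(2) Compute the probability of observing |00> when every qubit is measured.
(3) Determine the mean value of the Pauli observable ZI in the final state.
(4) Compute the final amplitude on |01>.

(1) The probability of measuring |10> is -sqrt(2)*sin(pi/16)**2/4 + sin(pi/16)**2/2 + 2*sqrt(1/2 - sqrt(2)/4)*sqrt(sqrt(2)/4 + 1/2)*sin(pi/16)*cos(pi/16) + sqrt(2)*cos(pi/16)**2/4 + cos(pi/16)**2/2. Key observation: the block from step 5 through step 8 cancels to the identity and can be dropped.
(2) The probability of measuring |00> is -sqrt(2)*cos(pi/16)**2/4 - 2*sqrt(1/2 - sqrt(2)/4)*sqrt(sqrt(2)/4 + 1/2)*sin(pi/16)*cos(pi/16) + sqrt(2)*sin(pi/16)**2/4 + sin(pi/16)**2/2 + cos(pi/16)**2/2.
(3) In the final state, ZI has expectation -sqrt(2)*cos(pi/16)**2/2 - 4*sqrt(1/2 - sqrt(2)/4)*sqrt(sqrt(2)/4 + 1/2)*sin(pi/16)*cos(pi/16) + sqrt(2)*sin(pi/16)**2/2.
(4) The final state's coefficient on |01> equals 0.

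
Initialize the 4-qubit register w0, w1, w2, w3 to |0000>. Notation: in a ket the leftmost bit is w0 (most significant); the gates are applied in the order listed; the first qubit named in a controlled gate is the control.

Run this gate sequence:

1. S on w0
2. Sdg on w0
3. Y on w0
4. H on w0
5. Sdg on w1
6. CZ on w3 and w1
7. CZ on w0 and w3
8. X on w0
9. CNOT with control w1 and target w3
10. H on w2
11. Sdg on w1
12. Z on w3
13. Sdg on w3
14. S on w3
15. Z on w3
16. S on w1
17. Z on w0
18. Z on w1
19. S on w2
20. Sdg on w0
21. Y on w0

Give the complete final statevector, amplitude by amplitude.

The resulting statevector has amplitude I/2 on |0000>, -1/2 on |0010>, 1/2 on |1000>, I/2 on |1010>, and 0 on every other basis state. Key observation: steps 11-16 multiply out to the identity, so the circuit reduces to the remaining gates.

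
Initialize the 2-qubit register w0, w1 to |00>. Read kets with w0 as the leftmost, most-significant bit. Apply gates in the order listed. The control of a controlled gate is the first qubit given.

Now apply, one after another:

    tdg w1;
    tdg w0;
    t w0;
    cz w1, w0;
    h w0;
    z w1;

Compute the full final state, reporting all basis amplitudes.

The resulting statevector has amplitude sqrt(2)/2 on |00>, 0 on |01>, sqrt(2)/2 on |10>, 0 on |11>.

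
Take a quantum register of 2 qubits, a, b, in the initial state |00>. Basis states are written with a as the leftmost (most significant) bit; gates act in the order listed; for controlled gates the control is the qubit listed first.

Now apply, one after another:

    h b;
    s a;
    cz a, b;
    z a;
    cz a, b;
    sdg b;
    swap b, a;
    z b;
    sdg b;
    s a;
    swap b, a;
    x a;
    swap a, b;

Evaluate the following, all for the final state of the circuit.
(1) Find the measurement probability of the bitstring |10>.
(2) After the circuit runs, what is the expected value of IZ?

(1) Outcome |10> occurs with probability 0.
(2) The observable IZ averages to -1.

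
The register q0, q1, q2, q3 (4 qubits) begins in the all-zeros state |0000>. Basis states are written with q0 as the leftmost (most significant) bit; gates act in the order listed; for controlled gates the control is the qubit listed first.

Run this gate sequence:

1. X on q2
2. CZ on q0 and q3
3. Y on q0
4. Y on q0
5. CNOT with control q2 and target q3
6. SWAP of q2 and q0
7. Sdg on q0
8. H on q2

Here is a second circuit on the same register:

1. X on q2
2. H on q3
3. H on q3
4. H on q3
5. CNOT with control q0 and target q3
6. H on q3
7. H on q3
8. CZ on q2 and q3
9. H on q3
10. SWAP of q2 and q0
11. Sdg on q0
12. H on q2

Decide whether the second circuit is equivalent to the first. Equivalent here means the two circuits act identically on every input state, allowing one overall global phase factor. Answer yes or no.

Yes, they are equivalent — the unitaries differ by at most a global phase.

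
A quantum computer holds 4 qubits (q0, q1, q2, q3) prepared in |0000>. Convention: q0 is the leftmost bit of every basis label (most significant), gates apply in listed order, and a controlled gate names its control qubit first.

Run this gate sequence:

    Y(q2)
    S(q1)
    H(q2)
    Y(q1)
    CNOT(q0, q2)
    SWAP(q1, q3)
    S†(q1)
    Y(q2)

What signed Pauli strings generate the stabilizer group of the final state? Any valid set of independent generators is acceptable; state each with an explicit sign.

The final state is stabilized by the group generated by +IIXI, +ZIII, +IZII, -IIIZ; other independent generating sets are equally valid.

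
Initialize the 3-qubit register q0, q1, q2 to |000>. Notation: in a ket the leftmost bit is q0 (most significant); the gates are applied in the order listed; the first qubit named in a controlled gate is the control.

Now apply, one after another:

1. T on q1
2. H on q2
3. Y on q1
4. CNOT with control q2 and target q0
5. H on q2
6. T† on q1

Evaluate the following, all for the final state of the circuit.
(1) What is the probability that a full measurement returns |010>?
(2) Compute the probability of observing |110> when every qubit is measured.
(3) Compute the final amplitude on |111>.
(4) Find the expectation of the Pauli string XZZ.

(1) A full measurement returns |010> with probability 1/4.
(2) A full measurement returns |110> with probability 1/4.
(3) The final state's coefficient on |111> equals -exp(I*pi/4)/2.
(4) The observable XZZ averages to -1.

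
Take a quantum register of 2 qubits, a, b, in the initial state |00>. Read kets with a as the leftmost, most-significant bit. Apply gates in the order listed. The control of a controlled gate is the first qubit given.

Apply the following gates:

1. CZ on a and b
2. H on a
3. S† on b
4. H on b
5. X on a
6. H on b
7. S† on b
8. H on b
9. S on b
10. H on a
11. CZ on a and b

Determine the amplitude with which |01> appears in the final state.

The final state's coefficient on |01> equals sqrt(2)*I/2.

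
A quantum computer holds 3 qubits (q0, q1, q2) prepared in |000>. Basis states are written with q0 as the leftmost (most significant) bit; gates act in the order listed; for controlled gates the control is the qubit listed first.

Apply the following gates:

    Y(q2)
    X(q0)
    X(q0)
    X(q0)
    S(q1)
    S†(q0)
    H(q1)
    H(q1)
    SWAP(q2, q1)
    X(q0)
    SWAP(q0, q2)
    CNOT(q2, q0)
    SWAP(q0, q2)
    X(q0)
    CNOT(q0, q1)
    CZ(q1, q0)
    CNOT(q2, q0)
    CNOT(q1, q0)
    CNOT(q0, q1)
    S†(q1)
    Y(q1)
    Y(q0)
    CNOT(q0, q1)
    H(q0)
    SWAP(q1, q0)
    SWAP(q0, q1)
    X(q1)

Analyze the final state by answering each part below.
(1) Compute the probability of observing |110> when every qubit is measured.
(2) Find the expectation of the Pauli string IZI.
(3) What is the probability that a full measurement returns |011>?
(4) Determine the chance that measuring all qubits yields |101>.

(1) The probability of measuring |110> is 1/2. Key observation: the block from step 7 through step 8 cancels to the identity and can be dropped.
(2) In the final state, IZI has expectation -1.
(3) The probability of measuring |011> is 0.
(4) The probability of measuring |101> is 0.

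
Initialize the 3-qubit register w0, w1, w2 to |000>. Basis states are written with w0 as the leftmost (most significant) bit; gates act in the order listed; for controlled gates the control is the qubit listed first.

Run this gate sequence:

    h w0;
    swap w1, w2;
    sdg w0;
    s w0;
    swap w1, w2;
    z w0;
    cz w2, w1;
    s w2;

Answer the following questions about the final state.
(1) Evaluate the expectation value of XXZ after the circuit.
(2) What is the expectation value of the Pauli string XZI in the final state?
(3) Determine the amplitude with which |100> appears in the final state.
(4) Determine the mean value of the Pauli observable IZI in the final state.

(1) The expectation value of XXZ is 0. Key observation: the block from step 2 through step 5 cancels to the identity and can be dropped.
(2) The expectation value of XZI is -1.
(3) The final state's coefficient on |100> equals -sqrt(2)/2.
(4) The expectation value of IZI is 1.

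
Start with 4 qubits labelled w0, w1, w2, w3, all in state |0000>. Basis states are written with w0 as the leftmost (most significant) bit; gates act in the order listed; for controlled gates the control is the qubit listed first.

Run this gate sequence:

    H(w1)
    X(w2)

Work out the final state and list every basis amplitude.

The resulting statevector has amplitude sqrt(2)/2 on |0010>, sqrt(2)/2 on |0110>, and 0 on every other basis state.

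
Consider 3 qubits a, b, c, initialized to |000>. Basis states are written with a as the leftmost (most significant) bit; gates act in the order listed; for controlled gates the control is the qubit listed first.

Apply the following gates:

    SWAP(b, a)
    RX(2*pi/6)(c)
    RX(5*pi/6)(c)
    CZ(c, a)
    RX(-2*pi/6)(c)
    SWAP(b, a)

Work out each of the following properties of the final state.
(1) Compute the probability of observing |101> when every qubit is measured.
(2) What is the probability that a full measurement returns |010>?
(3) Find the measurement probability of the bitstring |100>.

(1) The probability of measuring |101> is 0.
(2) Outcome |010> occurs with probability 0.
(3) A full measurement returns |100> with probability 0.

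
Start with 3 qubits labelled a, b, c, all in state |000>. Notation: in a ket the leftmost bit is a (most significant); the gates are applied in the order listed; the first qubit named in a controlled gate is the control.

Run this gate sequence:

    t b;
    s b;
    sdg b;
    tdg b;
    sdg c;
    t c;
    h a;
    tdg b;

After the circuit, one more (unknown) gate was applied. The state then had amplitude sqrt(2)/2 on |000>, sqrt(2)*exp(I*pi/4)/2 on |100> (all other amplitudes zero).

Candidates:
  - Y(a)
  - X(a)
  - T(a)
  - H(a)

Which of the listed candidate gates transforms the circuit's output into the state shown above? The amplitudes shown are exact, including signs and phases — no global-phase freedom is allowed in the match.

The applied gate was T(a). Key observation: the block from step 1 through step 4 cancels to the identity and can be dropped.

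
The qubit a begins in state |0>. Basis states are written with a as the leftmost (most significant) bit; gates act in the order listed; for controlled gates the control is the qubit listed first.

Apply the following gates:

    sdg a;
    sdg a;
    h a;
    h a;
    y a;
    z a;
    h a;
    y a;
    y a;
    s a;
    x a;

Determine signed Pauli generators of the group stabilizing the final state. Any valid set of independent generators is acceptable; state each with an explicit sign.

The stabilizer group can be generated by +Y, among other valid generating sets. Key observation: the block from step 3 through step 4 cancels to the identity and can be dropped.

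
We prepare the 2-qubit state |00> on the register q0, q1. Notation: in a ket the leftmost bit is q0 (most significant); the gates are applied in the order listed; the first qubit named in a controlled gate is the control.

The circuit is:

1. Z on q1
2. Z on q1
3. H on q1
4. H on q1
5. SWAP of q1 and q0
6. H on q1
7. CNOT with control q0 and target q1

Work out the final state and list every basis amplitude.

The final amplitudes are sqrt(2)/2 on |00>, sqrt(2)/2 on |01>, 0 on |10>, 0 on |11>. Key observation: steps 3-4 multiply out to the identity, so the circuit reduces to the remaining gates.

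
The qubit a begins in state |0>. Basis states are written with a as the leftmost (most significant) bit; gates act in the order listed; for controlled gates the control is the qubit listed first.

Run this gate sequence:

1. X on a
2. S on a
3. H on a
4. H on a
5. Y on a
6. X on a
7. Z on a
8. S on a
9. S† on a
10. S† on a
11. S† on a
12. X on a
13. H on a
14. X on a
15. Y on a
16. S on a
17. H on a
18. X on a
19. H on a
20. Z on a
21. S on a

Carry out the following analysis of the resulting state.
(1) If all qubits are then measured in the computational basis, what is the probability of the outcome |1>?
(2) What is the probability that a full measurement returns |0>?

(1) The probability of measuring |1> is 1/2.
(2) Outcome |0> occurs with probability 1/2.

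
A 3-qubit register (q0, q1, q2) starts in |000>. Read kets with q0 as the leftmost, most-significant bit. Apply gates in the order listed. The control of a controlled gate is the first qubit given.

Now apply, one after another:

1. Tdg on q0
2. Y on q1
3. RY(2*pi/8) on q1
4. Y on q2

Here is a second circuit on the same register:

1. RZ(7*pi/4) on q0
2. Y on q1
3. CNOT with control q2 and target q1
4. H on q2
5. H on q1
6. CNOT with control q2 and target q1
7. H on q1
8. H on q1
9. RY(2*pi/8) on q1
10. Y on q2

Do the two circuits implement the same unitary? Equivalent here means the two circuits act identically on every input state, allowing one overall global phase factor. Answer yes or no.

No, they are not equivalent — no single phase factor reconciles the two unitaries.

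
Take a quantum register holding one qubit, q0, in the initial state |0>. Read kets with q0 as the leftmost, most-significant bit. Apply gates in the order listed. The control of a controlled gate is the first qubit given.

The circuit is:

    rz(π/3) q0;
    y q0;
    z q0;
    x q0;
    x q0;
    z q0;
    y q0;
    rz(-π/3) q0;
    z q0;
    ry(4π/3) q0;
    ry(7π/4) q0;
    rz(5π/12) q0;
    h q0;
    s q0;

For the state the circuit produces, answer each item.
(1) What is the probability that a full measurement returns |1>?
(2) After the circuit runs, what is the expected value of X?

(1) The probability of measuring |1> is 3/4 - sqrt(3)/8. Key observation: steps 1-8 multiply out to the identity, so the circuit reduces to the remaining gates.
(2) The expectation value of X is -1/4.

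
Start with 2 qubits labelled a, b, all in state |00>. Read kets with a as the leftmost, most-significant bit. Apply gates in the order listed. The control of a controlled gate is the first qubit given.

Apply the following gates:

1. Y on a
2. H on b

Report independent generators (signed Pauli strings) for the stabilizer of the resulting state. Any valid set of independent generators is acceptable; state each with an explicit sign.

The stabilizer group can be generated by +IX, -ZI, among other valid generating sets.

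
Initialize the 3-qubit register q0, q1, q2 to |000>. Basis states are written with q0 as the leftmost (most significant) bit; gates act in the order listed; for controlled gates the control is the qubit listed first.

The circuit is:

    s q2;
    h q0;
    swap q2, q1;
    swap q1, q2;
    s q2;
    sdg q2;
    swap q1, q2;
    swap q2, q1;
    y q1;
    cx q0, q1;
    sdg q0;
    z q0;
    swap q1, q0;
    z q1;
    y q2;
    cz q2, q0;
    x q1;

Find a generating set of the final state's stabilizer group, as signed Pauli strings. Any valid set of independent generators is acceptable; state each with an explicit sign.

The final state is stabilized by the group generated by -XYI, +ZZI, -IIZ; other independent generating sets are equally valid. Key observation: the block from step 3 through step 8 cancels to the identity and can be dropped.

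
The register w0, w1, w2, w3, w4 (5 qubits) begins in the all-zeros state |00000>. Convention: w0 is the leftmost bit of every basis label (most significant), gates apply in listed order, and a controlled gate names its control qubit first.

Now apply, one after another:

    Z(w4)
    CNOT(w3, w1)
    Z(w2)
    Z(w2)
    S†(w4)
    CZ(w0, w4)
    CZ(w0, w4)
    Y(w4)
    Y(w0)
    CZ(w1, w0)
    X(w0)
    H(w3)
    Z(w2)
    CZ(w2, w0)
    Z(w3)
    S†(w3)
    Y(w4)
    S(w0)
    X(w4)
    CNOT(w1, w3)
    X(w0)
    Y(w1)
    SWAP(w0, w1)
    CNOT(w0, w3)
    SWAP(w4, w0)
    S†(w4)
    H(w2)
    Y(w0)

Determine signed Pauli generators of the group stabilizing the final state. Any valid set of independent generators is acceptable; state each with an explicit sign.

The final state is stabilized by the group generated by +IIXII, -IIIYI, +ZIIII, -IZIII, -IIIIZ; other independent generating sets are equally valid. Key observation: gates 6-7 undo each other exactly, leaving only the rest of the circuit to track.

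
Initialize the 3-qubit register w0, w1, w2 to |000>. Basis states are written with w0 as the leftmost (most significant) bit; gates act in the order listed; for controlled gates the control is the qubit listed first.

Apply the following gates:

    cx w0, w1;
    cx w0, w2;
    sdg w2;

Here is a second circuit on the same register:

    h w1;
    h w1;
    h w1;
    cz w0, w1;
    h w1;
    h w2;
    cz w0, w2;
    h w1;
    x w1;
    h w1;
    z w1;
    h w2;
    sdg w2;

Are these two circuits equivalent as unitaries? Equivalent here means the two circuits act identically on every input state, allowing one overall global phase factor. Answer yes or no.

Yes, they are equivalent — the unitaries differ by at most a global phase.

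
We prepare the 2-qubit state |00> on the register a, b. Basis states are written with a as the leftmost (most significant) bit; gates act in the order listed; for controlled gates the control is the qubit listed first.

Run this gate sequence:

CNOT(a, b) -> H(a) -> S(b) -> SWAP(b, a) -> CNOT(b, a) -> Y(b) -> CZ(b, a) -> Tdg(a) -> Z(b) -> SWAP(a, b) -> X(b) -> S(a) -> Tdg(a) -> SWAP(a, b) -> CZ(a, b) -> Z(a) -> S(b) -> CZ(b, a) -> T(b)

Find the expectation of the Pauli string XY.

The expectation value of XY is sqrt(2)/2.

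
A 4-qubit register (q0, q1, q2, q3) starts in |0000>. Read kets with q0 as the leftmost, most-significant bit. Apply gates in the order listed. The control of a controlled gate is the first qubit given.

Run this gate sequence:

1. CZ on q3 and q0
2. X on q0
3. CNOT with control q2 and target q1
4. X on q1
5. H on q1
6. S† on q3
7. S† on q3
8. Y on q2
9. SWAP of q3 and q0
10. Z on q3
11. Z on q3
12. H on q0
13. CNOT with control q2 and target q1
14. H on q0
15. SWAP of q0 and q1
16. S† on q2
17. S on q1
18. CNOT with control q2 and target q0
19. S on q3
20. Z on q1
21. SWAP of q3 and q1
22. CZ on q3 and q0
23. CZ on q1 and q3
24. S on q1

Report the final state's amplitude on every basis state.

The resulting statevector has amplitude -sqrt(2)/2 on |0110>, sqrt(2)/2 on |1110>, and 0 on every other basis state.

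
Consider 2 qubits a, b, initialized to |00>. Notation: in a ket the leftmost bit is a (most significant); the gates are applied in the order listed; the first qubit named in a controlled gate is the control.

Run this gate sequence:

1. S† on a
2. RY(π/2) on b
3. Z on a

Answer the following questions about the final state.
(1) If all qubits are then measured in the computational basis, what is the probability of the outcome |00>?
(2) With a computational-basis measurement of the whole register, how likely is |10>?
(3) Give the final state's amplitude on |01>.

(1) The probability of measuring |00> is 1/2.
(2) Outcome |10> occurs with probability 0.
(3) The final state's coefficient on |01> equals sqrt(2)/2.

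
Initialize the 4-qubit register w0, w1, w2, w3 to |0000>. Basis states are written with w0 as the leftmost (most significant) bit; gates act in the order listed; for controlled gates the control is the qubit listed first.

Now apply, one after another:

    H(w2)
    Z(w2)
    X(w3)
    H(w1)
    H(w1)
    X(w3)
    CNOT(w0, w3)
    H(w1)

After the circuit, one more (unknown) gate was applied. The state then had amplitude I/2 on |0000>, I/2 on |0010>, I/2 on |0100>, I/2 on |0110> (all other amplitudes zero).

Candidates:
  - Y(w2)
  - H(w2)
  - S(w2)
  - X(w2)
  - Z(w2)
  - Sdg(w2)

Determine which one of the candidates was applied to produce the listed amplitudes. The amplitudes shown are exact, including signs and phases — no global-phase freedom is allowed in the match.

The applied gate was Y(w2). Key observation: the block from step 3 through step 6 cancels to the identity and can be dropped.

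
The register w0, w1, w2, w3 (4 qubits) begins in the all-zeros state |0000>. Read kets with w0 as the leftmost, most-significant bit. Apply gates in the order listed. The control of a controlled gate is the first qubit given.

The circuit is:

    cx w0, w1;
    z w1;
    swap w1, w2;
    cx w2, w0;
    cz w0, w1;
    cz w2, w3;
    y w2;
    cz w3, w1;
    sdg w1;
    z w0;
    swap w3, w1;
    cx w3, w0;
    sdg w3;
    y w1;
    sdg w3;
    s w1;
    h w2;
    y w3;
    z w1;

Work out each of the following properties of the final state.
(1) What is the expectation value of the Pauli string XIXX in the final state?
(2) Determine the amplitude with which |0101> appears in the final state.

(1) The observable XIXX averages to 0.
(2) The final state's coefficient on |0101> equals -sqrt(2)/2.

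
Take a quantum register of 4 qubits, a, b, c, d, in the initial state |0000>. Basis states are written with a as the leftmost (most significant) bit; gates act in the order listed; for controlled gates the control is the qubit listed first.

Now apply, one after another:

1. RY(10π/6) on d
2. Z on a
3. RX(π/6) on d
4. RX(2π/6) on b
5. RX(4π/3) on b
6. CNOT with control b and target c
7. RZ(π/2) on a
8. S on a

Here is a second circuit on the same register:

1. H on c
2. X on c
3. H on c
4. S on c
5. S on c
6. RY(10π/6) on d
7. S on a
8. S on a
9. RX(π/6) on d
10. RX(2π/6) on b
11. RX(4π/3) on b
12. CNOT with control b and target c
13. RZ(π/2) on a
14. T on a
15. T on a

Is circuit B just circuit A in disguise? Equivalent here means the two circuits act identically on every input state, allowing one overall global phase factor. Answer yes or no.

Yes, they are equivalent — the unitaries differ by at most a global phase.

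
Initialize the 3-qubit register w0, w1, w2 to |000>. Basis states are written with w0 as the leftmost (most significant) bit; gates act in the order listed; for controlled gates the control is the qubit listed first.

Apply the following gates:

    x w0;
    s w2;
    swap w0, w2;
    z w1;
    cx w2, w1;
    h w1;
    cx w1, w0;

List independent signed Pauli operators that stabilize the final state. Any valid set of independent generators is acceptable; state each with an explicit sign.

The stabilizer group can be generated by -XXI, +ZZI, -IIZ, among other valid generating sets.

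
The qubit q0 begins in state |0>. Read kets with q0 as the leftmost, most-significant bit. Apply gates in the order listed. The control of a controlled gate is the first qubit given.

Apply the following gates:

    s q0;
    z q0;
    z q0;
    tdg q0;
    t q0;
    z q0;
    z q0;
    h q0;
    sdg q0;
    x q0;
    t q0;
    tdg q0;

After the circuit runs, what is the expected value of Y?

The expectation value of Y is 1. Key observation: the block from step 2 through step 7 cancels to the identity and can be dropped.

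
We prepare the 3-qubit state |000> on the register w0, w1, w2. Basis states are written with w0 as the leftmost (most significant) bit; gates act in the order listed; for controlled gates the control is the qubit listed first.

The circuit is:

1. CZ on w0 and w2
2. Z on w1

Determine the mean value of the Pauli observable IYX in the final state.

In the final state, IYX has expectation 0.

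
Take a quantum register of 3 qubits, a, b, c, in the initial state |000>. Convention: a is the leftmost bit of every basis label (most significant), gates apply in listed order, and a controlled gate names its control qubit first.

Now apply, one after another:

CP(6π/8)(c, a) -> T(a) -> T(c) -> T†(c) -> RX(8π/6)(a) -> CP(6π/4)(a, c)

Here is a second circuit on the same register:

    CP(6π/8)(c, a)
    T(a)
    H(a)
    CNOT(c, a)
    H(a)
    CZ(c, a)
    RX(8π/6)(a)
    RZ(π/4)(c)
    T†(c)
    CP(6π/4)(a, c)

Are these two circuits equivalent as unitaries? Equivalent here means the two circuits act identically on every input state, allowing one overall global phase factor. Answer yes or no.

Yes, they are equivalent — the unitaries differ by at most a global phase.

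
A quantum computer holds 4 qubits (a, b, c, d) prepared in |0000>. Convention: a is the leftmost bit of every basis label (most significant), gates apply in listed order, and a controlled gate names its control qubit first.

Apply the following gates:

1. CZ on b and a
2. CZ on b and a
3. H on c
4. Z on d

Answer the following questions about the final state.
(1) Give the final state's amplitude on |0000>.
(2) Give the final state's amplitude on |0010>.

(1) The final state's coefficient on |0000> equals sqrt(2)/2.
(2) |0010> carries amplitude sqrt(2)/2 in the final state.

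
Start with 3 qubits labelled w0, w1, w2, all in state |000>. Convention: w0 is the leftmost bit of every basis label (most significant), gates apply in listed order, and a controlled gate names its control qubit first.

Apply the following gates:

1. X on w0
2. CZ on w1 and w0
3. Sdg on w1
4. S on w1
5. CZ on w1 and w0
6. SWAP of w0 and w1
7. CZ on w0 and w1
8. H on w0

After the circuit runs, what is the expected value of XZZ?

In the final state, XZZ has expectation -1. Key observation: steps 2-5 multiply out to the identity, so the circuit reduces to the remaining gates.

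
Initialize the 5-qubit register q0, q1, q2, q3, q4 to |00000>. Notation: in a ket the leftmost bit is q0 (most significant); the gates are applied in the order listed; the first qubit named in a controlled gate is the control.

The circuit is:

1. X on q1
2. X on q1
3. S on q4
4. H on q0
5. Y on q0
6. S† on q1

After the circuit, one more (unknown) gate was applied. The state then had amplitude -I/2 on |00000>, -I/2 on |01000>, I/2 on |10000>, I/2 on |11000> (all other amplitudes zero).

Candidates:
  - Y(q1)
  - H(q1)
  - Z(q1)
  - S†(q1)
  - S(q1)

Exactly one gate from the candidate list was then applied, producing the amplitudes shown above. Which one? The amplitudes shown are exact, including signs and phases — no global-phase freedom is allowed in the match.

The unique candidate consistent with the amplitudes is H(q1).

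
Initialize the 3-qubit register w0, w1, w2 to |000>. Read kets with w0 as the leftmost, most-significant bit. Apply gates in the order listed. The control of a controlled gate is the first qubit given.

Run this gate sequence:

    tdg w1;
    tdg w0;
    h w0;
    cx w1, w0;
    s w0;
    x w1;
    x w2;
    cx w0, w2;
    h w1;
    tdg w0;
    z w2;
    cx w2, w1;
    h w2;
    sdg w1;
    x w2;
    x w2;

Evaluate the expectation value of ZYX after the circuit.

The observable ZYX averages to -1.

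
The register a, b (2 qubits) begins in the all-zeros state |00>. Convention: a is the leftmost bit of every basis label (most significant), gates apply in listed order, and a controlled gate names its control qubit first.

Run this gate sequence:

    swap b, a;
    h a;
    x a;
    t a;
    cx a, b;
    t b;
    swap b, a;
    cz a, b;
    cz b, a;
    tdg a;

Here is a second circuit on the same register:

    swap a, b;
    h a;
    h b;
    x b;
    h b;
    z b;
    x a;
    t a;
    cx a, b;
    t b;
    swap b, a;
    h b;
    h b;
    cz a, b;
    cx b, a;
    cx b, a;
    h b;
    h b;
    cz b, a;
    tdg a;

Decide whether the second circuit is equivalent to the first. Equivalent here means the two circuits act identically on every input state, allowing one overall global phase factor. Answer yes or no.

Yes, they are equivalent — the unitaries differ by at most a global phase.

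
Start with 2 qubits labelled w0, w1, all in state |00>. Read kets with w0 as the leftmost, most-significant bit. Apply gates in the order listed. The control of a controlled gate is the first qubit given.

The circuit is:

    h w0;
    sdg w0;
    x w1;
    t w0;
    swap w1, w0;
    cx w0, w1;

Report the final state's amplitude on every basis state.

The final amplitudes are 0 on |00>, 0 on |01>, -sqrt(2)*exp(3*I*pi/4)/2 on |10>, sqrt(2)/2 on |11>.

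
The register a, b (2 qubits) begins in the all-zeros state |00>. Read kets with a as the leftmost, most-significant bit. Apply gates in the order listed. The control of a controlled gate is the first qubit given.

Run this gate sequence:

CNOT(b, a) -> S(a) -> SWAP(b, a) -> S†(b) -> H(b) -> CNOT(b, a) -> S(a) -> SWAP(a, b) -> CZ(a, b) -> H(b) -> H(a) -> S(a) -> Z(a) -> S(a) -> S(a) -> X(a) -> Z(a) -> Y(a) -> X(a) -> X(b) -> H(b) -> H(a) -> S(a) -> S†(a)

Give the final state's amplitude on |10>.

The final state's coefficient on |10> equals sqrt(2)*(-1 - I)/4.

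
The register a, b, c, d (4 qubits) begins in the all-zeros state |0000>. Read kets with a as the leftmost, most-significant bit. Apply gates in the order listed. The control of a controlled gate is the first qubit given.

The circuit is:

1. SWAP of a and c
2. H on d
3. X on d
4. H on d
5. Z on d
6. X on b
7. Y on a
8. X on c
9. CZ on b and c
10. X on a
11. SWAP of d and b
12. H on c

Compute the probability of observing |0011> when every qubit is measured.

The probability of measuring |0011> is 1/2. Key observation: gates 2-5 undo each other exactly, leaving only the rest of the circuit to track.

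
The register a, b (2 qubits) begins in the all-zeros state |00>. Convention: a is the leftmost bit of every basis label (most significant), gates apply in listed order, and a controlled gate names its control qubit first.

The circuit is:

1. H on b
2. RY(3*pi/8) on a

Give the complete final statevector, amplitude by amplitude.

After the circuit, the state carries amplitude sqrt(2)*cos(3*pi/16)/2 on |00>, sqrt(2)*cos(3*pi/16)/2 on |01>, sqrt(2)*sin(3*pi/16)/2 on |10>, sqrt(2)*sin(3*pi/16)/2 on |11>.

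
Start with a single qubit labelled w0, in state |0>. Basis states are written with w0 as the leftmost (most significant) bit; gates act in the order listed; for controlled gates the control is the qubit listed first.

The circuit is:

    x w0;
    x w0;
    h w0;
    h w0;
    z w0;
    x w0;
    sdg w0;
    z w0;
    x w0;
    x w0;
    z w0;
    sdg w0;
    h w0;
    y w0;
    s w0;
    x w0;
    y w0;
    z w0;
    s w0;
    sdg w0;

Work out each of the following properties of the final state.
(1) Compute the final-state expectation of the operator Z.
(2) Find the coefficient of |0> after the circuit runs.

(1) The observable Z averages to 0. Key observation: the block from step 8 through step 11 cancels to the identity and can be dropped.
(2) The final state's coefficient on |0> equals -sqrt(2)/2.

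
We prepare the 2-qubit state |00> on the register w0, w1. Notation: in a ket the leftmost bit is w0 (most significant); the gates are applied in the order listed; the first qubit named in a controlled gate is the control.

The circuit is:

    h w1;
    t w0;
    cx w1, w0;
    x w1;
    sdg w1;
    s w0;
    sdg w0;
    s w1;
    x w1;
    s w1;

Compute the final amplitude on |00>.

|00> carries amplitude sqrt(2)/2 in the final state. Key observation: the block from step 4 through step 9 cancels to the identity and can be dropped.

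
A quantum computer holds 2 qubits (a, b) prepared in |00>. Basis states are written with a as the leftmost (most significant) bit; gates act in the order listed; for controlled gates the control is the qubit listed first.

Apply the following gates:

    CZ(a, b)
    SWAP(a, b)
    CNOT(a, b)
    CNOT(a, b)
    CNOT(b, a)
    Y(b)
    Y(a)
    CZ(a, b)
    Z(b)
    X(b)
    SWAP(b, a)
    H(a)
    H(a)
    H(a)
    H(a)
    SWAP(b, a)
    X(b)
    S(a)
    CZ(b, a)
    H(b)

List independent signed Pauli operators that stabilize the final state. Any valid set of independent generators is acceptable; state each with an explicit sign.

The stabilizer group can be generated by -IX, -ZI, among other valid generating sets. Key observation: gates 10-17 undo each other exactly, leaving only the rest of the circuit to track.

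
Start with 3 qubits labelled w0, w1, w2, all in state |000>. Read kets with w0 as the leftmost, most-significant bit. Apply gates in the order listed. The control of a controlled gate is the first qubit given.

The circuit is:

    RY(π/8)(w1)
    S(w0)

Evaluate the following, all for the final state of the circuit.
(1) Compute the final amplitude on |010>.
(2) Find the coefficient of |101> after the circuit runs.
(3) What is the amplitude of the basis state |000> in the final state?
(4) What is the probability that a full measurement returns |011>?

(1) The final state's coefficient on |010> equals sin(pi/16).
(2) The final state's coefficient on |101> equals 0.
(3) |000> carries amplitude cos(pi/16) in the final state.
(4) Outcome |011> occurs with probability 0.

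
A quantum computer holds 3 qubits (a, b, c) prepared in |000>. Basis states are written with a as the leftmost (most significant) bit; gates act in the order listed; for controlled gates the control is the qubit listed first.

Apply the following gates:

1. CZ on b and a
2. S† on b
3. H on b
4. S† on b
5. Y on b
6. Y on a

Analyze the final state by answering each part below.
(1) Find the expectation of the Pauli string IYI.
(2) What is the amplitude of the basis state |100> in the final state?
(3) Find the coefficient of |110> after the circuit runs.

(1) The observable IYI averages to -1.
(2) The final state's coefficient on |100> equals -sqrt(2)*I/2.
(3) |110> carries amplitude -sqrt(2)/2 in the final state.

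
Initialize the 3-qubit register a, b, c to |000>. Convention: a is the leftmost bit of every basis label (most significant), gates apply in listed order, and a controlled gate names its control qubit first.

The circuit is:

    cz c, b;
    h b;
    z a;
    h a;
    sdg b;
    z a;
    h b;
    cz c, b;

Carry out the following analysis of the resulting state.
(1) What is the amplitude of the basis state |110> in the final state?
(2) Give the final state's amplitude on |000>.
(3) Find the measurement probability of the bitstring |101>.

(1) The final state's coefficient on |110> equals sqrt(2)*(-1 - I)/4.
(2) The final state's coefficient on |000> equals sqrt(2)*(1 - I)/4.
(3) A full measurement returns |101> with probability 0.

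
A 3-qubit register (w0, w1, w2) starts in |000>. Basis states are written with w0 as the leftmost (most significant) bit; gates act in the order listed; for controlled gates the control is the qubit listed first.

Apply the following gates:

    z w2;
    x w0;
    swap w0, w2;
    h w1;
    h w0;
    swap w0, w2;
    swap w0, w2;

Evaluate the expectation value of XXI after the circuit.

The observable XXI averages to 1. Key observation: gates 6-7 undo each other exactly, leaving only the rest of the circuit to track.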